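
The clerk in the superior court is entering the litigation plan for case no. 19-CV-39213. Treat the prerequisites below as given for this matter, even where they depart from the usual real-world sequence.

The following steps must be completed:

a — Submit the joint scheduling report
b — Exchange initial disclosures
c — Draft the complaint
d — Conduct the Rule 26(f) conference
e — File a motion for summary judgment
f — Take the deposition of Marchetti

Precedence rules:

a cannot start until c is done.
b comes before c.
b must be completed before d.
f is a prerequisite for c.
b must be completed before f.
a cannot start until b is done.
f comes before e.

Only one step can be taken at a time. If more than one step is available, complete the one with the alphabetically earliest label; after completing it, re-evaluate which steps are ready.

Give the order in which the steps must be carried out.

b is the only step with nothing outstanding, so it goes first.
d and f are both available; d has the earlier label → d.
That leaves f as the only ready step → f.
c and e are both available; c has the earlier label → c.
Ready: a and e. a has the earlier label → a.
e is the only step now ready → e.

b → d → f → c → a → e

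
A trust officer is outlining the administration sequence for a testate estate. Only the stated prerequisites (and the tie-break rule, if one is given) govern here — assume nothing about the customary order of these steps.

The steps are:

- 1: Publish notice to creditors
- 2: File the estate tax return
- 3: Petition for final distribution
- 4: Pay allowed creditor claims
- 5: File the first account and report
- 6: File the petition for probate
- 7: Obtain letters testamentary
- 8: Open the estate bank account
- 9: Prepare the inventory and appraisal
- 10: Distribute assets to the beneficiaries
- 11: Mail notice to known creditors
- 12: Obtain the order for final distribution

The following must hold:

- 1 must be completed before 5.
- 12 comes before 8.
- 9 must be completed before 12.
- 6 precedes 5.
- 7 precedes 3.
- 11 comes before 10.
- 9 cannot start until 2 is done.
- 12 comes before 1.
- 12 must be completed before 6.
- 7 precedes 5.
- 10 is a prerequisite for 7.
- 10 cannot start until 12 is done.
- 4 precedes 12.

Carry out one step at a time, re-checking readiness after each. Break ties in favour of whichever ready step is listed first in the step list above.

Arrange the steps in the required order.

Nothing is required for 2, 4 and 11. 2 is listed earlier → 2 first.
9 now also ready, so the ready set is {4, 9, 11}; 4 is listed earlier → 4.
9 and 11 are both available; 9 is listed earlier → 9.
12 now also ready, so the ready set is {11, 12}; 11 is listed earlier → 11.
That leaves 12 as the only ready step → 12.
Now 1, 6, 8 and 10 have their prerequisites met. 1 is listed earlier, so 1 next.
6, 8 and 10 are all available; 6 is listed earlier → 6.
Ready: 8 and 10. 8 is listed earlier → 8.
10 needed 11 and 12, now all done → 10.
That leaves 7 as the only ready step → 7.
Ready: 3 and 5. 3 is listed earlier → 3.
5 needed 1, 6 and 7, now all done → 5.

2, 4, 9, 11, 12, 1, 6, 8, 10, 7, 3, 5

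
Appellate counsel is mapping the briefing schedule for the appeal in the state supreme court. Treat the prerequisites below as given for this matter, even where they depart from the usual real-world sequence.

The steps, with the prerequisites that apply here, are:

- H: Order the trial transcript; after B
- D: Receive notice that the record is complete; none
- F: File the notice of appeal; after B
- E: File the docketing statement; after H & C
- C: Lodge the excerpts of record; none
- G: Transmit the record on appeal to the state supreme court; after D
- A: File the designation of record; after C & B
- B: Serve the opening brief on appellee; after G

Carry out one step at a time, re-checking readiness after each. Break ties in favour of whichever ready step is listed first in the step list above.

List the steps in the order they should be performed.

D and C have no prerequisites; D is listed earlier, so D is first.
Ready: C and G. C is listed earlier → C.
That leaves G as the only ready step → G.
B needed G, now all done → B.
H, F and A are all available; H is listed earlier → H.
Ready: F, E and A. F is listed earlier → F.
Ready: E and A. E is listed earlier → E.
Next only A has its prerequisites met → A.

D C G B H F E A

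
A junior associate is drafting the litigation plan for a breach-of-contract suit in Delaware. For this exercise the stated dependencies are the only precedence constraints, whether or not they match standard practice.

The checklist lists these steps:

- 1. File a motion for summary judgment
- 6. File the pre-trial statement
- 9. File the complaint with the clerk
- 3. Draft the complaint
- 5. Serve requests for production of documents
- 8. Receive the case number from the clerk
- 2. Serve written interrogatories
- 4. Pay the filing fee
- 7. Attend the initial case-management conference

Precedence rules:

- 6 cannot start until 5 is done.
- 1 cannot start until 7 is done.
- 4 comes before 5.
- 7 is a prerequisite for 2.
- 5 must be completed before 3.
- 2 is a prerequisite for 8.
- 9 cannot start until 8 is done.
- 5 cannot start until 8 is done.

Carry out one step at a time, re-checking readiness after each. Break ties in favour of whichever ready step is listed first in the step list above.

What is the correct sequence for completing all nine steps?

4 and 7 have no prerequisites; 4 is listed earlier, so 4 is first.
Next only 7 has its prerequisites met → 7.
Now 1 and 2 have their prerequisites met. 1 is listed earlier, so 1 next.
2 needed 7, now all done → 2.
Next only 8 has its prerequisites met → 8.
Now 9 and 5 have their prerequisites met. 9 is listed earlier, so 9 next.
5 needed 8 and 4, now all done → 5.
6 and 3 are both available; 6 is listed earlier → 6.
3 needed 5, now all done → 3.

4 → 7 → 1 → 2 → 8 → 9 → 5 → 6 → 3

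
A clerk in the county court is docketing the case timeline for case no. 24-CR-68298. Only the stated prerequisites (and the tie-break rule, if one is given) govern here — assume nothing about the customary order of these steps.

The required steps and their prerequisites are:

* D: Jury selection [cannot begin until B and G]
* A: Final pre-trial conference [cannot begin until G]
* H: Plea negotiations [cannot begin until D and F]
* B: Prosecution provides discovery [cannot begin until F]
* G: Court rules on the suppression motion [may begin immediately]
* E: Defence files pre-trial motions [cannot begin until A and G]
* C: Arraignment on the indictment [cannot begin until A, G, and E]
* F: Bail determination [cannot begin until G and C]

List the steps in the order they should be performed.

G is the only step with nothing outstanding, so it goes first.
A needed G, now all done → A.
That leaves E as the only ready step → E.
C is the only step now ready → C.
F is the only step now ready → F.
B needed F, now all done → B.
That leaves D as the only ready step → D.
H needed D and F, now all done → H.

G, A, E, C, F, B, D, H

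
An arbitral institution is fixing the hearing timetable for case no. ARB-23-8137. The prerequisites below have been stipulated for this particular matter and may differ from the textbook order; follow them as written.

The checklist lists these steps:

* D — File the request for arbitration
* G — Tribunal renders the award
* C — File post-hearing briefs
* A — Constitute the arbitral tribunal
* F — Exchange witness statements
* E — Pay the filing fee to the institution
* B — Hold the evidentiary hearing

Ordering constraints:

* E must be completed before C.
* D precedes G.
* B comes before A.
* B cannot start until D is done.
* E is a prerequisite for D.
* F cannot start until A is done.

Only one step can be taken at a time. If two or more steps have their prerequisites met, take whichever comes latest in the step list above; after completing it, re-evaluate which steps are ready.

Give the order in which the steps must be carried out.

E → C → D → B → A → F → G

Only E has no prerequisites, so it is first.
C and D are both available; C is listed later → C.
That leaves D as the only ready step → D.
Ready: B and G. B is listed later → B.
Now A and G have their prerequisites met. A is listed later, so A next.
F now also ready, so the ready set is {F, G}; F is listed later → F.
That leaves G as the only ready step → G.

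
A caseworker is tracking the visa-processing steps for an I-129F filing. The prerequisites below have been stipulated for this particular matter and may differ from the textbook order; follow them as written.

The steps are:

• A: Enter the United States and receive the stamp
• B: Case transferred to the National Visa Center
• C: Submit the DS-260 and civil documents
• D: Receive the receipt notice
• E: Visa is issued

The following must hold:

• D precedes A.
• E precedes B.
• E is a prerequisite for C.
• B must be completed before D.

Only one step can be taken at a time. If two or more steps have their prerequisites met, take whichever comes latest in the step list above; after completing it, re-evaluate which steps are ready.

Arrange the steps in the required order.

Only E has no prerequisites, so it is first.
C and B are both available; C is listed later → C.
B is the only step now ready → B.
D needed B, now all done → D.
That leaves A as the only ready step → A.

E, C, B, D, A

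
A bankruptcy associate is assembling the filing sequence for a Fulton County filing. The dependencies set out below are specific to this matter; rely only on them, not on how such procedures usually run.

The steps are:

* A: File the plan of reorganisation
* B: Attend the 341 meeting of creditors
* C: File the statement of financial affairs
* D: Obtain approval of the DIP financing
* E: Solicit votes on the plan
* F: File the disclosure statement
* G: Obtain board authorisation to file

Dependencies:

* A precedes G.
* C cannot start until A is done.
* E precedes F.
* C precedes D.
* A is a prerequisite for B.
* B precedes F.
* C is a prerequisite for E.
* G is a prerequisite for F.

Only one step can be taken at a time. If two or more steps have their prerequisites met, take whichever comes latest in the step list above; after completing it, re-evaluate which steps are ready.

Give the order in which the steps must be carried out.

A is the only step with nothing outstanding, so it goes first.
Now G, C and B have their prerequisites met. G is listed later, so G next.
Now C and B have their prerequisites met. C is listed later, so C next.
Ready: E, D and B. E is listed later → E.
D and B are both available; D is listed later → D.
B needed A, now all done → B.
That leaves F as the only ready step → F.

A, G, C, E, D, B, F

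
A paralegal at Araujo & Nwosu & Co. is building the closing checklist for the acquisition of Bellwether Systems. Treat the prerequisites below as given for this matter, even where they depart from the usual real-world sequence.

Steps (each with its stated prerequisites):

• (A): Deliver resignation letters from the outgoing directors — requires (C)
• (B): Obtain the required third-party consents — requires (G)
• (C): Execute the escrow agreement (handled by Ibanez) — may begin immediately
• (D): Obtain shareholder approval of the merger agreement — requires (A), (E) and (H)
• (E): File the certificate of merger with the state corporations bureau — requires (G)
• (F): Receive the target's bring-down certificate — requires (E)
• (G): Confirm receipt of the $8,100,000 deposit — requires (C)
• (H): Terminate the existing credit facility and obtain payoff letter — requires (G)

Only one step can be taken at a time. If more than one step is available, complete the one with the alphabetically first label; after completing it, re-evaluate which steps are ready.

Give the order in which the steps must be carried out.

(C), (A), (G), (B), (E), (F), (H), (D)

(C) has no prerequisites → (C) first.
Ready: (A) and (G). (A) has the earlier label → (A).
(G) needed (C), now all done → (G).
Ready: (B), (E) and (H). (B) has the earlier label → (B).
Now (E) and (H) have their prerequisites met. (E) has the earlier label, so (E) next.
(F) now also ready, so the ready set is {(F), (H)}; (F) has the earlier label → (F).
Next only (H) has its prerequisites met → (H).
(D) needed (A), (E) and (H), now all done → (D).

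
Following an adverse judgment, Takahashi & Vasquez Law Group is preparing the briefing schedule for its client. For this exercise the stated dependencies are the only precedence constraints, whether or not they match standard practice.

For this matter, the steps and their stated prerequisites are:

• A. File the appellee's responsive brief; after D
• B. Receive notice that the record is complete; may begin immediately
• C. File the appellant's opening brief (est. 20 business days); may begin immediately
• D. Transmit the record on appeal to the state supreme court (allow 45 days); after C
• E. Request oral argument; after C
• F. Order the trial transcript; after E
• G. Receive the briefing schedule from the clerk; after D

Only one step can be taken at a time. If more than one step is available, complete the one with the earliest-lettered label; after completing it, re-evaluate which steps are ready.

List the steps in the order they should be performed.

Nothing is required for B and C. B has the earlier label → B first.
C is the only step now ready → C.
Ready: D and E. D has the earlier label → D.
A and G now also ready, so the ready set is {A, E, G}; A has the earlier label → A.
E and G are both available; E has the earlier label → E.
Ready: F and G. F has the earlier label → F.
G needed D, now all done → G.

B C D A E F G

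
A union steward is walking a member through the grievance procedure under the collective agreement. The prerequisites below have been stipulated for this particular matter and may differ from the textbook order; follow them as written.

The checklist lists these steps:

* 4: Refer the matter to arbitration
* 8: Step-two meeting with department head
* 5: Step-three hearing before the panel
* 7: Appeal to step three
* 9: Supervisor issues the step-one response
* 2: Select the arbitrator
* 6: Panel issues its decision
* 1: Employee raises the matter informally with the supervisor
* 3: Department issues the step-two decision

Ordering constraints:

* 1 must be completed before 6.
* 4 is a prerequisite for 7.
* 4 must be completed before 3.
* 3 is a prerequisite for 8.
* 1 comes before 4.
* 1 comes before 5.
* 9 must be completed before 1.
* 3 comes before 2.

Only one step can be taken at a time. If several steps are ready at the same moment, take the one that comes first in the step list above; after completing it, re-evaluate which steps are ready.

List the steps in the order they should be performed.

9 is the only step with nothing outstanding, so it goes first.
1 needed 9, now all done → 1.
Now 4, 5 and 6 have their prerequisites met. 4 is listed earlier, so 4 next.
7 and 3 now also ready, so the ready set is {5, 7, 6, 3}; 5 is listed earlier → 5.
Ready: 7, 6 and 3. 7 is listed earlier → 7.
Ready: 6 and 3. 6 is listed earlier → 6.
That leaves 3 as the only ready step → 3.
Ready: 8 and 2. 8 is listed earlier → 8.
2 needed 3, now all done → 2.

9, 1, 4, 5, 7, 6, 3, 8, 2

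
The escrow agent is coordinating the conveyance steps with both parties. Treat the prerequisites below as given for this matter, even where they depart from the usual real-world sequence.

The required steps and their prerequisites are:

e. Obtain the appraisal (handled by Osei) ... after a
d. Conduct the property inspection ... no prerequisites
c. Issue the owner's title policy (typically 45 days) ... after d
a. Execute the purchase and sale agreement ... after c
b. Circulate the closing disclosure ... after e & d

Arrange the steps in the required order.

d, c, a, e, b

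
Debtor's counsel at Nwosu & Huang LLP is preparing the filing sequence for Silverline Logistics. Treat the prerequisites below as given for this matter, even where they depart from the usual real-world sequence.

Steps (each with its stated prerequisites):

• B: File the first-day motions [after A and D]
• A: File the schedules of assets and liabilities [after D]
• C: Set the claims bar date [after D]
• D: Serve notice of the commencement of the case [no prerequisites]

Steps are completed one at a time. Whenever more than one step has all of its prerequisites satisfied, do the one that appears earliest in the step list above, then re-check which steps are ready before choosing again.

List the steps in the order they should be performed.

D is the only step with nothing outstanding, so it goes first.
Ready: A and C. A is listed earlier → A.
B and C are both available; B is listed earlier → B.
That leaves C as the only ready step → C.

D → A → B → C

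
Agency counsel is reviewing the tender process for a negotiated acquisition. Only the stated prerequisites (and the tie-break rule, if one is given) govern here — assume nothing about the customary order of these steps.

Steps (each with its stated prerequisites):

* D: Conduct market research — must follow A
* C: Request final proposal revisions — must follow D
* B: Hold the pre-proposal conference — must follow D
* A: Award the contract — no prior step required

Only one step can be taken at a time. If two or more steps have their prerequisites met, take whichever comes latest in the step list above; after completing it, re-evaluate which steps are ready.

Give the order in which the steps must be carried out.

A, D, B, C

A is the only step with nothing outstanding, so it goes first.
D needed A, now all done → D.
Ready: B and C. B is listed later → B.
C is the only step now ready → C.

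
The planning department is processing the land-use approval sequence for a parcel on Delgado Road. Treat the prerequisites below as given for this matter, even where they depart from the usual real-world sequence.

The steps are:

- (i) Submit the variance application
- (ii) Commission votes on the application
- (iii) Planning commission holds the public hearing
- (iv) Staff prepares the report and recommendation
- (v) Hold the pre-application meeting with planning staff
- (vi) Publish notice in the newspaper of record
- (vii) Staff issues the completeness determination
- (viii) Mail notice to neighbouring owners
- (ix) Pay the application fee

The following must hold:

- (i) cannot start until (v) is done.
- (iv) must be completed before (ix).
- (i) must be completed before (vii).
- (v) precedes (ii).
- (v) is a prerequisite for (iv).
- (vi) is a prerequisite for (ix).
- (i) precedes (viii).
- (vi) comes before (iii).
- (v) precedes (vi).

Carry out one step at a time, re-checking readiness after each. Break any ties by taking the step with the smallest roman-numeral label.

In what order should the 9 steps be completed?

(v) is the only step with nothing outstanding, so it goes first.
(i), (ii), (iv) and (vi) are all available; (i) has the earlier label → (i).
(vii) and (viii) now also ready, so the ready set is {(ii), (iv), (vi), (vii), (viii)}; (ii) has the earlier label → (ii).
Now (iv), (vi), (vii) and (viii) have their prerequisites met. (iv) has the earlier label, so (iv) next.
Ready: (vi), (vii) and (viii). (vi) has the earlier label → (vi).
(iii), (vii), (viii) and (ix) are all available; (iii) has the earlier label → (iii).
(vii), (viii) and (ix) are all available; (vii) has the earlier label → (vii).
Now (viii) and (ix) have their prerequisites met. (viii) has the earlier label, so (viii) next.
(ix) needed (iv) and (vi), now all done → (ix).

(v), (i), (ii), (iv), (vi), (iii), (vii), (viii), (ix)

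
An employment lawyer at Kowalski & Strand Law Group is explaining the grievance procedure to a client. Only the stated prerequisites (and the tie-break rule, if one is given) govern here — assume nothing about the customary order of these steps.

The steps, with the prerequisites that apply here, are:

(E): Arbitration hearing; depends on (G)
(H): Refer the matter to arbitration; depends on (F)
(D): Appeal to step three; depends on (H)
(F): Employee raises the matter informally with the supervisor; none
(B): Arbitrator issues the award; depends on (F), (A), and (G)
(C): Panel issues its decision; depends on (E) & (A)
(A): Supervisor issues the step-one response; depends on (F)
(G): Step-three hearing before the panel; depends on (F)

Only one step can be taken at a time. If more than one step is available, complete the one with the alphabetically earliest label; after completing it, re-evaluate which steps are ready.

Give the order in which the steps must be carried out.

Only (F) has no prerequisites, so it is first.
Now (A), (G) and (H) have their prerequisites met. (A) has the earlier label, so (A) next.
Ready: (G) and (H). (G) has the earlier label → (G).
Now (B), (E) and (H) have their prerequisites met. (B) has the earlier label, so (B) next.
Now (E) and (H) have their prerequisites met. (E) has the earlier label, so (E) next.
(C) and (H) are both available; (C) has the earlier label → (C).
That leaves (H) as the only ready step → (H).
(D) needed (H), now all done → (D).

(F) → (A) → (G) → (B) → (E) → (C) → (H) → (D)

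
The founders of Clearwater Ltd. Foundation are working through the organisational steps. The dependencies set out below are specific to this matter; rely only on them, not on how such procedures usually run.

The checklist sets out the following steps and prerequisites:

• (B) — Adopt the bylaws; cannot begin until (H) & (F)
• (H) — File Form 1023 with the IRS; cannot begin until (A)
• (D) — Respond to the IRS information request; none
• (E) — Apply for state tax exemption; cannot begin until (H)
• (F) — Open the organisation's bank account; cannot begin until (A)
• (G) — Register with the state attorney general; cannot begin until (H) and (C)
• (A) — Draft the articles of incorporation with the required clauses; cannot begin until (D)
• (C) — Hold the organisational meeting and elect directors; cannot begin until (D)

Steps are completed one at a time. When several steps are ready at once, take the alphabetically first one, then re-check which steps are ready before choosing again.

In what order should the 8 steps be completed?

(D), (A), (C), (F), (H), (B), (E), (G)

(D) has no prerequisites → (D) first.
Ready: (A) and (C). (A) has the earlier label → (A).
Now (C), (F) and (H) have their prerequisites met. (C) has the earlier label, so (C) next.
Now (F) and (H) have their prerequisites met. (F) has the earlier label, so (F) next.
(H) is the only step now ready → (H).
Ready: (B), (E) and (G). (B) has the earlier label → (B).
(E) and (G) are both available; (E) has the earlier label → (E).
Next only (G) has its prerequisites met → (G).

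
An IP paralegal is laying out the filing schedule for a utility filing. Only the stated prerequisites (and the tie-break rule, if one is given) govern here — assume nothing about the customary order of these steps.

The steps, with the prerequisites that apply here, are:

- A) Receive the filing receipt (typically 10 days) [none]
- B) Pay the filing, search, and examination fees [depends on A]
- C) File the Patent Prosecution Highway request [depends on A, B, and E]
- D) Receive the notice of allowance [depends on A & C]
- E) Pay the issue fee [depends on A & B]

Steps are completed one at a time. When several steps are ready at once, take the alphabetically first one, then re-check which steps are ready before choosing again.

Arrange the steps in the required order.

A B E C D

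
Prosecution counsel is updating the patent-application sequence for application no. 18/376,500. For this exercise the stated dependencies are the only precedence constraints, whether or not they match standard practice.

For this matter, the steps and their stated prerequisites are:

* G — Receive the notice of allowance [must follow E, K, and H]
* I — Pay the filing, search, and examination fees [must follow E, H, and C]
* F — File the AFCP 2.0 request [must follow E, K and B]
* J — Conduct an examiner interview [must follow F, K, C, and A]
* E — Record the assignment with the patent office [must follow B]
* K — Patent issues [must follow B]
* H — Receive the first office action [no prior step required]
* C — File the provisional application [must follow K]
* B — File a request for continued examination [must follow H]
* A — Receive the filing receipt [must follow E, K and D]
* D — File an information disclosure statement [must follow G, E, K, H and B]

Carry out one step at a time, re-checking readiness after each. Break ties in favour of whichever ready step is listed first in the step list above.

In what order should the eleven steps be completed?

H, B, E, K, G, F, C, I, D, A, J

Only H has no prerequisites, so it is first.
Next only B has its prerequisites met → B.
Now E and K have their prerequisites met. E is listed earlier, so E next.
Next only K has its prerequisites met → K.
G, F and C are all available; G is listed earlier → G.
D now also ready, so the ready set is {F, C, D}; F is listed earlier → F.
Now C and D have their prerequisites met. C is listed earlier, so C next.
Ready: I and D. I is listed earlier → I.
That leaves D as the only ready step → D.
A needed E, K and D, now all done → A.
J is the only step now ready → J.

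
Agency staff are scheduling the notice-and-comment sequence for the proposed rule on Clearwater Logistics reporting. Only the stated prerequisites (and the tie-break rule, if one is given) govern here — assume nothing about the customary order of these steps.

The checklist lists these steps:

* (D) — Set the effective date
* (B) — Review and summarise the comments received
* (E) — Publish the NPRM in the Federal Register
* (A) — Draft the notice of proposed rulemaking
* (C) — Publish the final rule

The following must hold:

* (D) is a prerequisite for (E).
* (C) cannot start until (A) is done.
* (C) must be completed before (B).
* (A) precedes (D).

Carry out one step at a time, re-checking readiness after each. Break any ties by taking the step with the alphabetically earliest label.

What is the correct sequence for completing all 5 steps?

(A), (C), (B), (D), (E)

Only (A) has no prerequisites, so it is first.
Now (C) and (D) have their prerequisites met. (C) has the earlier label, so (C) next.
(B) now also ready, so the ready set is {(B), (D)}; (B) has the earlier label → (B).
Next only (D) has its prerequisites met → (D).
That leaves (E) as the only ready step → (E).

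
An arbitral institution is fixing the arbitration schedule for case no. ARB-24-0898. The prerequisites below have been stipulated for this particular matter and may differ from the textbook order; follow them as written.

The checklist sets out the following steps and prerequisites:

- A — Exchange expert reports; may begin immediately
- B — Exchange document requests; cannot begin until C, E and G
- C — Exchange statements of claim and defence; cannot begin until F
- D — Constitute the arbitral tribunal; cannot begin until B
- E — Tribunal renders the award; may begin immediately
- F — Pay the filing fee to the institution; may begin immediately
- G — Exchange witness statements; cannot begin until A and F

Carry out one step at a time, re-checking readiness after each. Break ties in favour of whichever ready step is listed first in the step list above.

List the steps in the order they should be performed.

A E F C G B D

Nothing is required for A, E and F. A is listed earlier → A first.
Now E and F have their prerequisites met. E is listed earlier, so E next.
F is the only step now ready → F.
C and G are both available; C is listed earlier → C.
G needed A and F, now all done → G.
B needed C, E and G, now all done → B.
D needed B, now all done → D.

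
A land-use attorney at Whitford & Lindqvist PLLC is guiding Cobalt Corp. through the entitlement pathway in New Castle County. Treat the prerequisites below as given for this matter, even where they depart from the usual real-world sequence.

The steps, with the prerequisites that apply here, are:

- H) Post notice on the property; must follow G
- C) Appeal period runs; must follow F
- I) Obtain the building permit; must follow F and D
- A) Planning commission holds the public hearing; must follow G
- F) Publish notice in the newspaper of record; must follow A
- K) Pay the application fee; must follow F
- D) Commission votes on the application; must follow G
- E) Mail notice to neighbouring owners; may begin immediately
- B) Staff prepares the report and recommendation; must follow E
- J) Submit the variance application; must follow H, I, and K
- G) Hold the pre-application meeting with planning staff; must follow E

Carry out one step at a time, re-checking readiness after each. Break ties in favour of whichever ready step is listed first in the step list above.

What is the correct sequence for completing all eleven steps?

Only E has no prerequisites, so it is first.
B and G are both available; B is listed earlier → B.
G is the only step now ready → G.
H, A and D are all available; H is listed earlier → H.
Ready: A and D. A is listed earlier → A.
F now also ready, so the ready set is {F, D}; F is listed earlier → F.
C, K and D are all available; C is listed earlier → C.
K and D are both available; K is listed earlier → K.
Next only D has its prerequisites met → D.
That leaves I as the only ready step → I.
J is the only step now ready → J.

E B G H A F C K D I J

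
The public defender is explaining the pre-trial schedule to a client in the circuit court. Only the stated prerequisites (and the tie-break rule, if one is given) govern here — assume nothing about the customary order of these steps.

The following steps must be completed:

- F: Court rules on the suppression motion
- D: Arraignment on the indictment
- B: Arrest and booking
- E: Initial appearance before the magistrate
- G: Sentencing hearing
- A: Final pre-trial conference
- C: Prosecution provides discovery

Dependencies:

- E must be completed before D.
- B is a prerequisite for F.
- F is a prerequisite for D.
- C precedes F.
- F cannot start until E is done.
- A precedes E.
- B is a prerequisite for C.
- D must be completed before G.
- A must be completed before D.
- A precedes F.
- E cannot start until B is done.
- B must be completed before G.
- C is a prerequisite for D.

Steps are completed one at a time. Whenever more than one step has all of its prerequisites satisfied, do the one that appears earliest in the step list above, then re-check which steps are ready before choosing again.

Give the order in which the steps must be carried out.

B → A → E → C → F → D → G

Nothing is required for B and A. B is listed earlier → B first.
Ready: A and C. A is listed earlier → A.
E now also ready, so the ready set is {E, C}; E is listed earlier → E.
That leaves C as the only ready step → C.
F needed B, E, A and C, now all done → F.
D needed F, E, A and C, now all done → D.
G needed D and B, now all done → G.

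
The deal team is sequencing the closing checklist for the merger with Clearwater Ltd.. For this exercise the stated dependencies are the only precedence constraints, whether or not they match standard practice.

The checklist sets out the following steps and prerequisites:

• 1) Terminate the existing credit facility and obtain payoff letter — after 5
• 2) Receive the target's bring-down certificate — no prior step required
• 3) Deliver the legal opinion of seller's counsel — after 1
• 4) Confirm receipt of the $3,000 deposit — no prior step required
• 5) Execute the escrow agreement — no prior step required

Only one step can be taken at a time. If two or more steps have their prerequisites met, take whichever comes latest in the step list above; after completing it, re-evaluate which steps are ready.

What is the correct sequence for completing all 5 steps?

Nothing is required for 5, 4 and 2. 5 is listed later → 5 first.
Now 4, 2 and 1 have their prerequisites met. 4 is listed later, so 4 next.
2 and 1 are both available; 2 is listed later → 2.
1 needed 5, now all done → 1.
3 is the only step now ready → 3.

5, 4, 2, 1, 3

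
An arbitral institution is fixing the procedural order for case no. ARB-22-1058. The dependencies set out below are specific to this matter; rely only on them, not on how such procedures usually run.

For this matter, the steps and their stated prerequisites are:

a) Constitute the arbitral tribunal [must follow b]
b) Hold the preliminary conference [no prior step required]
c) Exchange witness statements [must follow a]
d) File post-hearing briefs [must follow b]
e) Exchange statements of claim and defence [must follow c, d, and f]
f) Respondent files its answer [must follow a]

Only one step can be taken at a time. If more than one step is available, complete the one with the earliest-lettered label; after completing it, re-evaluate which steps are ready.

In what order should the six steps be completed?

b is the only step with nothing outstanding, so it goes first.
Ready: a and d. a has the earlier label → a.
c and f now also ready, so the ready set is {c, d, f}; c has the earlier label → c.
d and f are both available; d has the earlier label → d.
f needed a, now all done → f.
e is the only step now ready → e.

b a c d f e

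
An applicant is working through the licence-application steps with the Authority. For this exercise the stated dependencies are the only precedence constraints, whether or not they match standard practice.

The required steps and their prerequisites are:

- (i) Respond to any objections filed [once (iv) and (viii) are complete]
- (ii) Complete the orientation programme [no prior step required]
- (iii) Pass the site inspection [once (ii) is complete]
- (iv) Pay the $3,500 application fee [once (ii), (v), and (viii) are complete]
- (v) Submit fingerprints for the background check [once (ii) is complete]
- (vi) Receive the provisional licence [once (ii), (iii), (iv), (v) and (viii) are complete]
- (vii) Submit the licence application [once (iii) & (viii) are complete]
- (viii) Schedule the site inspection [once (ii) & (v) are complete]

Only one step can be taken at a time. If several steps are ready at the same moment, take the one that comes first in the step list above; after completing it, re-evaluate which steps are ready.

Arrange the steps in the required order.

(ii) is the only step with nothing outstanding, so it goes first.
Now (iii) and (v) have their prerequisites met. (iii) is listed earlier, so (iii) next.
Next only (v) has its prerequisites met → (v).
That leaves (viii) as the only ready step → (viii).
(iv) and (vii) are both available; (iv) is listed earlier → (iv).
(i) and (vi) now also ready, so the ready set is {(i), (vi), (vii)}; (i) is listed earlier → (i).
Ready: (vi) and (vii). (vi) is listed earlier → (vi).
That leaves (vii) as the only ready step → (vii).

(ii) (iii) (v) (viii) (iv) (i) (vi) (vii)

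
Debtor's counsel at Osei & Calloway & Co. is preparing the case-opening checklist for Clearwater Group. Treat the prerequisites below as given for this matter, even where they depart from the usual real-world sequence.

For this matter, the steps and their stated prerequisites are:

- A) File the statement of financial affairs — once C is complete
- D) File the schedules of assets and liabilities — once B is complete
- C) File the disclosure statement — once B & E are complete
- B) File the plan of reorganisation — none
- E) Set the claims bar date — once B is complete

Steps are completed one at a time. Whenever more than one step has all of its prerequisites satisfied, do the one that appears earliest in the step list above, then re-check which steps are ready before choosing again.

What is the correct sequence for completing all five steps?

B, D, E, C, A

Only B has no prerequisites, so it is first.
Ready: D and E. D is listed earlier → D.
E needed B, now all done → E.
That leaves C as the only ready step → C.
A needed C, now all done → A.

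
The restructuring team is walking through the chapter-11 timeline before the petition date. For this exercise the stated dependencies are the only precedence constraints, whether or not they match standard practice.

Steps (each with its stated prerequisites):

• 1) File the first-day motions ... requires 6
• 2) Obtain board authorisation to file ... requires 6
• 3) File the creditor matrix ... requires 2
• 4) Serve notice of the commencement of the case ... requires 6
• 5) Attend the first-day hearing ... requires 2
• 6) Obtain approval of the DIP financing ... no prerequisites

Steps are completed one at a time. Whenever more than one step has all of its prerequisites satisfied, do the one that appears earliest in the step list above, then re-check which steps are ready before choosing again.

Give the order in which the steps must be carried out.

6, 1, 2, 3, 4, 5

6 has no prerequisites → 6 first.
Now 1, 2 and 4 have their prerequisites met. 1 is listed earlier, so 1 next.
Now 2 and 4 have their prerequisites met. 2 is listed earlier, so 2 next.
3 and 5 now also ready, so the ready set is {3, 4, 5}; 3 is listed earlier → 3.
Now 4 and 5 have their prerequisites met. 4 is listed earlier, so 4 next.
Next only 5 has its prerequisites met → 5.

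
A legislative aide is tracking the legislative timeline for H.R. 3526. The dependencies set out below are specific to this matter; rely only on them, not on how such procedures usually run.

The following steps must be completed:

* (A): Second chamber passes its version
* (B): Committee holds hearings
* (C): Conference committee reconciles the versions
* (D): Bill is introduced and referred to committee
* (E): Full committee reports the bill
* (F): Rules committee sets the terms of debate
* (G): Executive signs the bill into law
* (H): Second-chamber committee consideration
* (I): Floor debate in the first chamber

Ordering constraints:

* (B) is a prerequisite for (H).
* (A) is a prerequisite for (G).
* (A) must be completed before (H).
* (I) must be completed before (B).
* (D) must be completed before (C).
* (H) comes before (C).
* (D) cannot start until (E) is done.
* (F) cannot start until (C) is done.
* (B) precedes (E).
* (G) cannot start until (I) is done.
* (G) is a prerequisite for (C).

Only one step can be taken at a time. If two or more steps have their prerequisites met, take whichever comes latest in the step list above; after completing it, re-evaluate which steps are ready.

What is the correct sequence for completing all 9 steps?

(I) (B) (E) (D) (A) (H) (G) (C) (F)

Nothing is required for (I) and (A). (I) is listed later → (I) first.
Ready: (B) and (A). (B) is listed later → (B).
Ready: (E) and (A). (E) is listed later → (E).
(D) now also ready, so the ready set is {(D), (A)}; (D) is listed later → (D).
(A) is the only step now ready → (A).
(H) and (G) are both available; (H) is listed later → (H).
(G) needed (I) and (A), now all done → (G).
(C) needed (H), (G) and (D), now all done → (C).
(F) needed (C), now all done → (F).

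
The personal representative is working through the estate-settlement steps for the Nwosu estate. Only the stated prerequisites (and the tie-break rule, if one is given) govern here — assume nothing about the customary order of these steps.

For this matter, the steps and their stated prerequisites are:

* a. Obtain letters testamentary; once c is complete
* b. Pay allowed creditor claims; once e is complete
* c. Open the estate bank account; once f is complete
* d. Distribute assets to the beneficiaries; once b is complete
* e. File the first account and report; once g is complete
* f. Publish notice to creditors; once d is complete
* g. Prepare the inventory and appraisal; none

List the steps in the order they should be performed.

g, e, b, d, f, c, a

Only g has no prerequisites, so it is first.
e needed g, now all done → e.
Next only b has its prerequisites met → b.
That leaves d as the only ready step → d.
That leaves f as the only ready step → f.
c needed f, now all done → c.
Next only a has its prerequisites met → a.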